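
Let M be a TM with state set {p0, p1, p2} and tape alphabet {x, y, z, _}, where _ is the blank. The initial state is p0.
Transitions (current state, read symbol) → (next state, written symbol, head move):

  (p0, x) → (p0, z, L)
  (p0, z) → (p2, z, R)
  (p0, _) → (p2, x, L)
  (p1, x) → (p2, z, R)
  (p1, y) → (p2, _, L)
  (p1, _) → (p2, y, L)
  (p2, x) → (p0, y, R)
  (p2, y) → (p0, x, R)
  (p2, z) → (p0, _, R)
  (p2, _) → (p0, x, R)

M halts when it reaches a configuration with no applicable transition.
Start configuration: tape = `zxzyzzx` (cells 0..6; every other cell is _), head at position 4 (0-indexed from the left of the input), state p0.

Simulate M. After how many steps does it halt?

19

state=p0 head=4 tape=zxzy[z]zx__   (p0,z)→(p2,z,R)
state=p2 head=5 tape=zxzyz[z]x__   (p2,z)→(p0,_,R)
state=p0 head=6 tape=zxzyz_[x]__   (p0,x)→(p0,z,L)
state=p0 head=5 tape=zxzyz[_]z__   (p0,_)→(p2,x,L)
state=p2 head=4 tape=zxzy[z]xz__   (p2,z)→(p0,_,R)
state=p0 head=5 tape=zxzy_[x]z__   (p0,x)→(p0,z,L)
state=p0 head=4 tape=zxzy[_]zz__   (p0,_)→(p2,x,L)
state=p2 head=3 tape=zxz[y]xzz__   (p2,y)→(p0,x,R)
state=p0 head=4 tape=zxzx[x]zz__   (p0,x)→(p0,z,L)
state=p0 head=3 tape=zxz[x]zzz__   (p0,x)→(p0,z,L)
state=p0 head=2 tape=zx[z]zzzz__   (p0,z)→(p2,z,R)
state=p2 head=3 tape=zxz[z]zzz__   (p2,z)→(p0,_,R)
state=p0 head=4 tape=zxz_[z]zz__   (p0,z)→(p2,z,R)
state=p2 head=5 tape=zxz_z[z]z__   (p2,z)→(p0,_,R)
state=p0 head=6 tape=zxz_z_[z]__   (p0,z)→(p2,z,R)
state=p2 head=7 tape=zxz_z_z[_]_   (p2,_)→(p0,x,R)
state=p0 head=8 tape=zxz_z_zx[_]   (p0,_)→(p2,x,L)
state=p2 head=7 tape=zxz_z_z[x]x   (p2,x)→(p0,y,R)
state=p0 head=8 tape=zxz_z_zy[x]   (p0,x)→(p0,z,L)
state=p0 head=7 tape=zxz_z_z[y]z
M halts after 19 transitions.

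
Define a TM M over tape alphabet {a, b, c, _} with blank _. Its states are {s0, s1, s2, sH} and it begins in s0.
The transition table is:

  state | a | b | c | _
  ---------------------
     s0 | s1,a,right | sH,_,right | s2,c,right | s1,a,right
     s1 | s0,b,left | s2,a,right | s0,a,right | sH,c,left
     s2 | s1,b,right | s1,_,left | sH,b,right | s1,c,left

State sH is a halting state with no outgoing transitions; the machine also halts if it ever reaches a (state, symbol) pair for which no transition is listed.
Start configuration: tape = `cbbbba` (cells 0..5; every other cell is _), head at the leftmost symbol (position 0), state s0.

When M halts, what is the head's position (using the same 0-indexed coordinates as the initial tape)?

state=s0 head=0 tape=[c]bbbba   (s0,c)→(s2,c,right)
state=s2 head=1 tape=c[b]bbba   (s2,b)→(s1,_,left)
state=s1 head=0 tape=[c]_bbba   (s1,c)→(s0,a,right)
state=s0 head=1 tape=a[_]bbba   (s0,_)→(s1,a,right)
state=s1 head=2 tape=aa[b]bba   (s1,b)→(s2,a,right)
state=s2 head=3 tape=aaa[b]ba   (s2,b)→(s1,_,left)
state=s1 head=2 tape=aa[a]_ba   (s1,a)→(s0,b,left)
state=s0 head=1 tape=a[a]b_ba   (s0,a)→(s1,a,right)
state=s1 head=2 tape=aa[b]_ba   (s1,b)→(s2,a,right)
state=s2 head=3 tape=aaa[_]ba   (s2,_)→(s1,c,left)
state=s1 head=2 tape=aa[a]cba   (s1,a)→(s0,b,left)
state=s0 head=1 tape=a[a]bcba   (s0,a)→(s1,a,right)
state=s1 head=2 tape=aa[b]cba   (s1,b)→(s2,a,right)
state=s2 head=3 tape=aaa[c]ba   (s2,c)→(sH,b,right)
state=sH head=4 tape=aaab[b]a
At halt the head is at cell 4.

4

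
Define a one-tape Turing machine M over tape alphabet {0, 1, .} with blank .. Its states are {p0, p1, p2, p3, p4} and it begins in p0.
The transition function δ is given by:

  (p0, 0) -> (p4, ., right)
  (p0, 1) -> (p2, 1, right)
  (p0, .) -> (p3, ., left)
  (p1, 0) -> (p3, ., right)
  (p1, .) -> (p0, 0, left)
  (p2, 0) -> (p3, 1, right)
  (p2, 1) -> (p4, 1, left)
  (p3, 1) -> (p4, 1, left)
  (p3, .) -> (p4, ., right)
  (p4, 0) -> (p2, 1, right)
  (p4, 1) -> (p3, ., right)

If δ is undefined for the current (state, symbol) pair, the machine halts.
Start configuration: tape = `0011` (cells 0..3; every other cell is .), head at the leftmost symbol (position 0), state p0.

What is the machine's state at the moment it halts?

p0 | [0]011   read 0 → write ., move right, go to p4
p4 | .[0]11   read 0 → write 1, move right, go to p2
p2 | .1[1]1   read 1 → write 1, move left, go to p4
p4 | .[1]11   read 1 → write ., move right, go to p3
p3 | ..[1]1   read 1 → write 1, move left, go to p4
p4 | .[.]11
No transition is defined for (p4, .); M halts in state p4.

p4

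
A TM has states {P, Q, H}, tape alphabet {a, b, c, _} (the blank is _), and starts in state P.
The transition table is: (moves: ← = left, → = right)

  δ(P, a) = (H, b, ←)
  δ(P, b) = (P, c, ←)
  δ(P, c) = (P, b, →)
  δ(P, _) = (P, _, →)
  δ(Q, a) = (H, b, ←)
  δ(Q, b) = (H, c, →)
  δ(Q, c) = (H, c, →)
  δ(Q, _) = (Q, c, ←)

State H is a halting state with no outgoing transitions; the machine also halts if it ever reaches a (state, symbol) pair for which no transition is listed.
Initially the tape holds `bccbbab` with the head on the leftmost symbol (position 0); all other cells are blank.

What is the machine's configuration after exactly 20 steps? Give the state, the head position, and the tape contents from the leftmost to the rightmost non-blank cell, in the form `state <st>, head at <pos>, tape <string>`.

state P, head at 0, tape cccccab

state=P head=0 tape=_[b]ccbbab   (P,b)→(P,c,←)
state=P head=-1 tape=[_]cccbbab   (P,_)→(P,_,→)
state=P head=0 tape=_[c]ccbbab   (P,c)→(P,b,→)
state=P head=1 tape=_b[c]cbbab   (P,c)→(P,b,→)
state=P head=2 tape=_bb[c]bbab   (P,c)→(P,b,→)
state=P head=3 tape=_bbb[b]bab   (P,b)→(P,c,←)
state=P head=2 tape=_bb[b]cbab   (P,b)→(P,c,←)
state=P head=1 tape=_b[b]ccbab   (P,b)→(P,c,←)
state=P head=0 tape=_[b]cccbab   (P,b)→(P,c,←)
state=P head=-1 tape=[_]ccccbab   (P,_)→(P,_,→)
state=P head=0 tape=_[c]cccbab   (P,c)→(P,b,→)
state=P head=1 tape=_b[c]ccbab   (P,c)→(P,b,→)
state=P head=2 tape=_bb[c]cbab   (P,c)→(P,b,→)
state=P head=3 tape=_bbb[c]bab   (P,c)→(P,b,→)
state=P head=4 tape=_bbbb[b]ab   (P,b)→(P,c,←)
state=P head=3 tape=_bbb[b]cab   (P,b)→(P,c,←)
state=P head=2 tape=_bb[b]ccab   (P,b)→(P,c,←)
state=P head=1 tape=_b[b]cccab   (P,b)→(P,c,←)
state=P head=0 tape=_[b]ccccab   (P,b)→(P,c,←)
state=P head=-1 tape=[_]cccccab   (P,_)→(P,_,→)
state=P head=0 tape=_[c]ccccab
After 20 steps: state P, head at 0, tape cccccab.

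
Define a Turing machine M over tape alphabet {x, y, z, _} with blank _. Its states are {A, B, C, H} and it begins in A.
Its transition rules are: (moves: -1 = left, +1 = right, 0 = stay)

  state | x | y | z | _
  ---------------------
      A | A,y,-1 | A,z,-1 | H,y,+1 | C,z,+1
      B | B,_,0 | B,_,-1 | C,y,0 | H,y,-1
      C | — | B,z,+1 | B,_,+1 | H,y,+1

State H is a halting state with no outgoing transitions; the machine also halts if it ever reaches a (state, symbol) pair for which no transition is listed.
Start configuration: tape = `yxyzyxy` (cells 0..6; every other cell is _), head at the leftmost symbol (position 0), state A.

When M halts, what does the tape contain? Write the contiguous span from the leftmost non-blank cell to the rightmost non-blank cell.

z_yyzyxy

A | _[y]xyzyxy   read y → write z, move -1, go to A
A | [_]zxyzyxy   read _ → write z, move +1, go to C
C | z[z]xyzyxy   read z → write _, move +1, go to B
B | z_[x]yzyxy   read x → write _, move 0, go to B
B | z_[_]yzyxy   read _ → write y, move -1, go to H
H | z[_]yyzyxy
The non-blank tape span at halt is z_yyzyxy.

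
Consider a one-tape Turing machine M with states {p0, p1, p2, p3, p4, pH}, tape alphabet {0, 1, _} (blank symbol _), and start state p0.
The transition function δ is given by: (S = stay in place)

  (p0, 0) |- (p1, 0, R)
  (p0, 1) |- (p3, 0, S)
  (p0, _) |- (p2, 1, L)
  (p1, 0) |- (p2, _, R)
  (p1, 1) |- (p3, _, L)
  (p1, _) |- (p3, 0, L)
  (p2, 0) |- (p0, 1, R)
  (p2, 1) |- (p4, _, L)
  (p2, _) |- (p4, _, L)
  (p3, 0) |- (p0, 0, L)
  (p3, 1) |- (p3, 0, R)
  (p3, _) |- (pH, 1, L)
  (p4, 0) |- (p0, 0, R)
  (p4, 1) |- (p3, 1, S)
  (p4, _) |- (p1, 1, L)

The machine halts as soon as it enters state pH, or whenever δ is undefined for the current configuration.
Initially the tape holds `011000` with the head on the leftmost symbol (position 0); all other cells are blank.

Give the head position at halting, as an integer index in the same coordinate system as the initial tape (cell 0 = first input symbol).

-6

p0 | ______[0]11000   read 0 → write 0, move R, go to p1
p1 | ______0[1]1000   read 1 → write _, move L, go to p3
p3 | ______[0]_1000   read 0 → write 0, move L, go to p0
p0 | _____[_]0_1000   read _ → write 1, move L, go to p2
p2 | ____[_]10_1000   read _ → write _, move L, go to p4
p4 | ___[_]_10_1000   read _ → write 1, move L, go to p1
p1 | __[_]1_10_1000   read _ → write 0, move L, go to p3
p3 | _[_]01_10_1000   read _ → write 1, move L, go to pH
pH | [_]101_10_1000
At halt the head is at cell -6.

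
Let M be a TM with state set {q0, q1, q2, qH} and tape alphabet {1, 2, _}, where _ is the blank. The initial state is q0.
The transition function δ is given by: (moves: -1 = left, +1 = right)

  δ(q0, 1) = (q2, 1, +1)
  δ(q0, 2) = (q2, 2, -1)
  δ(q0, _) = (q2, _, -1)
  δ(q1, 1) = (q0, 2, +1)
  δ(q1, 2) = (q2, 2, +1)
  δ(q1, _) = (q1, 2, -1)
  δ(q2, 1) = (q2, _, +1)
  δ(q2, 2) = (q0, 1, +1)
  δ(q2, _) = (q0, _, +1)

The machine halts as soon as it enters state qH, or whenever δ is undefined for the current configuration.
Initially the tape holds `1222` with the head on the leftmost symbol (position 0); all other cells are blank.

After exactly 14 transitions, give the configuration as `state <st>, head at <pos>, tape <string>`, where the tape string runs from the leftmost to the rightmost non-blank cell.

state q2, head at 4, tape 1

q0 | [1]222__   read 1 → write 1, move +1, go to q2
q2 | 1[2]22__   read 2 → write 1, move +1, go to q0
q0 | 11[2]2__   read 2 → write 2, move -1, go to q2
q2 | 1[1]22__   read 1 → write _, move +1, go to q2
q2 | 1_[2]2__   read 2 → write 1, move +1, go to q0
q0 | 1_1[2]__   read 2 → write 2, move -1, go to q2
q2 | 1_[1]2__   read 1 → write _, move +1, go to q2
q2 | 1__[2]__   read 2 → write 1, move +1, go to q0
q0 | 1__1[_]_   read _ → write _, move -1, go to q2
q2 | 1__[1]__   read 1 → write _, move +1, go to q2
q2 | 1___[_]_   read _ → write _, move +1, go to q0
q0 | 1____[_]   read _ → write _, move -1, go to q2
q2 | 1___[_]_   read _ → write _, move +1, go to q0
q0 | 1____[_]   read _ → write _, move -1, go to q2
q2 | 1___[_]_
After 14 steps: state q2, head at 4, tape 1.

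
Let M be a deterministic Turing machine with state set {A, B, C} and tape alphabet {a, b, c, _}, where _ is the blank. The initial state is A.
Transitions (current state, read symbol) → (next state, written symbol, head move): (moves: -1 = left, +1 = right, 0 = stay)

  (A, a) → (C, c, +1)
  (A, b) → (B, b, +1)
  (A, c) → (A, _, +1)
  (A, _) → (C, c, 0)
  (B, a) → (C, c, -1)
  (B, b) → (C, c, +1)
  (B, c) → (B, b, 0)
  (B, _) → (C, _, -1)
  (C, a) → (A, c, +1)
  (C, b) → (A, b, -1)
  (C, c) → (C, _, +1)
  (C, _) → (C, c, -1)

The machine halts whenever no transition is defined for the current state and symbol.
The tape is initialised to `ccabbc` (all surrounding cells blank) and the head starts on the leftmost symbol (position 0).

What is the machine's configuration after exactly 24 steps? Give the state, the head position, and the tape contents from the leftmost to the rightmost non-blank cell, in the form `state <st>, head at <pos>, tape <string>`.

state=A head=0 tape=[c]cabbc__   (A,c)→(A,_,+1)
state=A head=1 tape=_[c]abbc__   (A,c)→(A,_,+1)
state=A head=2 tape=__[a]bbc__   (A,a)→(C,c,+1)
state=C head=3 tape=__c[b]bc__   (C,b)→(A,b,-1)
state=A head=2 tape=__[c]bbc__   (A,c)→(A,_,+1)
state=A head=3 tape=___[b]bc__   (A,b)→(B,b,+1)
state=B head=4 tape=___b[b]c__   (B,b)→(C,c,+1)
state=C head=5 tape=___bc[c]__   (C,c)→(C,_,+1)
state=C head=6 tape=___bc_[_]_   (C,_)→(C,c,-1)
state=C head=5 tape=___bc[_]c_   (C,_)→(C,c,-1)
state=C head=4 tape=___b[c]cc_   (C,c)→(C,_,+1)
state=C head=5 tape=___b_[c]c_   (C,c)→(C,_,+1)
state=C head=6 tape=___b__[c]_   (C,c)→(C,_,+1)
state=C head=7 tape=___b___[_]   (C,_)→(C,c,-1)
state=C head=6 tape=___b__[_]c   (C,_)→(C,c,-1)
state=C head=5 tape=___b_[_]cc   (C,_)→(C,c,-1)
state=C head=4 tape=___b[_]ccc   (C,_)→(C,c,-1)
state=C head=3 tape=___[b]cccc   (C,b)→(A,b,-1)
state=A head=2 tape=__[_]bcccc   (A,_)→(C,c,0)
state=C head=2 tape=__[c]bcccc   (C,c)→(C,_,+1)
state=C head=3 tape=___[b]cccc   (C,b)→(A,b,-1)
state=A head=2 tape=__[_]bcccc   (A,_)→(C,c,0)
state=C head=2 tape=__[c]bcccc   (C,c)→(C,_,+1)
state=C head=3 tape=___[b]cccc   (C,b)→(A,b,-1)
state=A head=2 tape=__[_]bcccc
After 24 steps: state A, head at 2, tape bcccc.

state A, head at 2, tape bcccc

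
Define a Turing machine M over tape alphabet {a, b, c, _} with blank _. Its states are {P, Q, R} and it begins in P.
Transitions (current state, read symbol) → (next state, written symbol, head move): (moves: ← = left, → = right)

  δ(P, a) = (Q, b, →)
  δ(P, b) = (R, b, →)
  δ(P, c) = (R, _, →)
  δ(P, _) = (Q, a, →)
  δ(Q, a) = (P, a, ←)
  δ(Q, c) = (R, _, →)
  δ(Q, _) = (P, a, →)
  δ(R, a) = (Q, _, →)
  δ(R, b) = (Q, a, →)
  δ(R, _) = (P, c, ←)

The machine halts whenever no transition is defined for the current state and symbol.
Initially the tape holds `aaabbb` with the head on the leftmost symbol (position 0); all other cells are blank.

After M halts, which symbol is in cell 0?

b

state=P head=0 tape=[a]aabbb   (P,a)→(Q,b,→)
state=Q head=1 tape=b[a]abbb   (Q,a)→(P,a,←)
state=P head=0 tape=[b]aabbb   (P,b)→(R,b,→)
state=R head=1 tape=b[a]abbb   (R,a)→(Q,_,→)
state=Q head=2 tape=b_[a]bbb   (Q,a)→(P,a,←)
state=P head=1 tape=b[_]abbb   (P,_)→(Q,a,→)
state=Q head=2 tape=ba[a]bbb   (Q,a)→(P,a,←)
state=P head=1 tape=b[a]abbb   (P,a)→(Q,b,→)
state=Q head=2 tape=bb[a]bbb   (Q,a)→(P,a,←)
state=P head=1 tape=b[b]abbb   (P,b)→(R,b,→)
state=R head=2 tape=bb[a]bbb   (R,a)→(Q,_,→)
state=Q head=3 tape=bb_[b]bb
Cell 0 holds b when M halts.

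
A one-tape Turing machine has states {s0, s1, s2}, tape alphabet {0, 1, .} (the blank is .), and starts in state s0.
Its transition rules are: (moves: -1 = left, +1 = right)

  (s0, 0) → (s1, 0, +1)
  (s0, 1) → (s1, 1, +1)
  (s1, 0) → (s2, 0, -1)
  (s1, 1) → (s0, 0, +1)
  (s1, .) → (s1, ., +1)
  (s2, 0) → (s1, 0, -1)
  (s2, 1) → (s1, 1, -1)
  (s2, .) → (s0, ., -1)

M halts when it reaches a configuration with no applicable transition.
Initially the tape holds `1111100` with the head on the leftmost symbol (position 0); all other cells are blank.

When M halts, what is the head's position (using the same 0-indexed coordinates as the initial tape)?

state=s0 head=0 tape=..[1]111100   (s0,1)→(s1,1,+1)
state=s1 head=1 tape=..1[1]11100   (s1,1)→(s0,0,+1)
state=s0 head=2 tape=..10[1]1100   (s0,1)→(s1,1,+1)
state=s1 head=3 tape=..101[1]100   (s1,1)→(s0,0,+1)
state=s0 head=4 tape=..1010[1]00   (s0,1)→(s1,1,+1)
state=s1 head=5 tape=..10101[0]0   (s1,0)→(s2,0,-1)
state=s2 head=4 tape=..1010[1]00   (s2,1)→(s1,1,-1)
state=s1 head=3 tape=..101[0]100   (s1,0)→(s2,0,-1)
state=s2 head=2 tape=..10[1]0100   (s2,1)→(s1,1,-1)
state=s1 head=1 tape=..1[0]10100   (s1,0)→(s2,0,-1)
state=s2 head=0 tape=..[1]010100   (s2,1)→(s1,1,-1)
state=s1 head=-1 tape=.[.]1010100   (s1,.)→(s1,.,+1)
state=s1 head=0 tape=..[1]010100   (s1,1)→(s0,0,+1)
state=s0 head=1 tape=..0[0]10100   (s0,0)→(s1,0,+1)
state=s1 head=2 tape=..00[1]0100   (s1,1)→(s0,0,+1)
state=s0 head=3 tape=..000[0]100   (s0,0)→(s1,0,+1)
state=s1 head=4 tape=..0000[1]00   (s1,1)→(s0,0,+1)
state=s0 head=5 tape=..00000[0]0   (s0,0)→(s1,0,+1)
state=s1 head=6 tape=..000000[0]   (s1,0)→(s2,0,-1)
state=s2 head=5 tape=..00000[0]0   (s2,0)→(s1,0,-1)
state=s1 head=4 tape=..0000[0]00   (s1,0)→(s2,0,-1)
state=s2 head=3 tape=..000[0]000   (s2,0)→(s1,0,-1)
state=s1 head=2 tape=..00[0]0000   (s1,0)→(s2,0,-1)
state=s2 head=1 tape=..0[0]00000   (s2,0)→(s1,0,-1)
state=s1 head=0 tape=..[0]000000   (s1,0)→(s2,0,-1)
state=s2 head=-1 tape=.[.]0000000   (s2,.)→(s0,.,-1)
state=s0 head=-2 tape=[.].0000000
At halt the head is at cell -2.

-2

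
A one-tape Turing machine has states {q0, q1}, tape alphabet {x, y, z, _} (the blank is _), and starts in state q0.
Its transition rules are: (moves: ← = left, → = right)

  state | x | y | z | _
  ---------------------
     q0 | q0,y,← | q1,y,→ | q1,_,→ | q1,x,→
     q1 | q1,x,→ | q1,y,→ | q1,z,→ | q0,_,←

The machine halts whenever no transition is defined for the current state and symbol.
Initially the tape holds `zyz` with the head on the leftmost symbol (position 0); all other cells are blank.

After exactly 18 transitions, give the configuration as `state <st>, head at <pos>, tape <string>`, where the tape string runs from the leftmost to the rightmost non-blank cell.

state=q0 head=0 tape=[z]yz_   (q0,z)→(q1,_,→)
state=q1 head=1 tape=_[y]z_   (q1,y)→(q1,y,→)
state=q1 head=2 tape=_y[z]_   (q1,z)→(q1,z,→)
state=q1 head=3 tape=_yz[_]   (q1,_)→(q0,_,←)
state=q0 head=2 tape=_y[z]_   (q0,z)→(q1,_,→)
state=q1 head=3 tape=_y_[_]   (q1,_)→(q0,_,←)
state=q0 head=2 tape=_y[_]_   (q0,_)→(q1,x,→)
state=q1 head=3 tape=_yx[_]   (q1,_)→(q0,_,←)
state=q0 head=2 tape=_y[x]_   (q0,x)→(q0,y,←)
state=q0 head=1 tape=_[y]y_   (q0,y)→(q1,y,→)
state=q1 head=2 tape=_y[y]_   (q1,y)→(q1,y,→)
state=q1 head=3 tape=_yy[_]   (q1,_)→(q0,_,←)
state=q0 head=2 tape=_y[y]_   (q0,y)→(q1,y,→)
state=q1 head=3 tape=_yy[_]   (q1,_)→(q0,_,←)
state=q0 head=2 tape=_y[y]_   (q0,y)→(q1,y,→)
state=q1 head=3 tape=_yy[_]   (q1,_)→(q0,_,←)
state=q0 head=2 tape=_y[y]_   (q0,y)→(q1,y,→)
state=q1 head=3 tape=_yy[_]   (q1,_)→(q0,_,←)
state=q0 head=2 tape=_y[y]_
After 18 steps: state q0, head at 2, tape yy.

state q0, head at 2, tape yy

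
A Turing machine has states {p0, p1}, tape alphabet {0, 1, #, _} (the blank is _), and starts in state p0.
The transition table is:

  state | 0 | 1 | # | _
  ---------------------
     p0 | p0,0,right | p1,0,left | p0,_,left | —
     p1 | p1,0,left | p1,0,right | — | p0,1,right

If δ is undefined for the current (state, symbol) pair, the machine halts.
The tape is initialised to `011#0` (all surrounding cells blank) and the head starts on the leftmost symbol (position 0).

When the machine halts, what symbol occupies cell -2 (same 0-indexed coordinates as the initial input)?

p0 | __[0]11#0   read 0 → write 0, move right, go to p0
p0 | __0[1]1#0   read 1 → write 0, move left, go to p1
p1 | __[0]01#0   read 0 → write 0, move left, go to p1
p1 | _[_]001#0   read _ → write 1, move right, go to p0
p0 | _1[0]01#0   read 0 → write 0, move right, go to p0
p0 | _10[0]1#0   read 0 → write 0, move right, go to p0
p0 | _100[1]#0   read 1 → write 0, move left, go to p1
p1 | _10[0]0#0   read 0 → write 0, move left, go to p1
p1 | _1[0]00#0   read 0 → write 0, move left, go to p1
p1 | _[1]000#0   read 1 → write 0, move right, go to p1
p1 | _0[0]00#0   read 0 → write 0, move left, go to p1
p1 | _[0]000#0   read 0 → write 0, move left, go to p1
p1 | [_]0000#0   read _ → write 1, move right, go to p0
p0 | 1[0]000#0   read 0 → write 0, move right, go to p0
p0 | 10[0]00#0   read 0 → write 0, move right, go to p0
p0 | 100[0]0#0   read 0 → write 0, move right, go to p0
p0 | 1000[0]#0   read 0 → write 0, move right, go to p0
p0 | 10000[#]0   read # → write _, move left, go to p0
p0 | 1000[0]_0   read 0 → write 0, move right, go to p0
p0 | 10000[_]0
Cell -2 holds 1 when M halts.

1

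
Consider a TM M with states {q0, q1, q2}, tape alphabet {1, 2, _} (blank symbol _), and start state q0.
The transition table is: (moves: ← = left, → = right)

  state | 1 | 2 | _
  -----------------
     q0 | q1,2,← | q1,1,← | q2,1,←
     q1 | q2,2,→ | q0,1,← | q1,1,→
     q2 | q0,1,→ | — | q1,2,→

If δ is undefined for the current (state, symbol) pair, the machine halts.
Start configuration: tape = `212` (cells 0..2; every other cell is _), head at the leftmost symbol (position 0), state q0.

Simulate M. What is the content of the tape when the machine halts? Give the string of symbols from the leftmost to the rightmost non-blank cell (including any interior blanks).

q0 | _[2]12_   read 2 → write 1, move ←, go to q1
q1 | [_]112_   read _ → write 1, move →, go to q1
q1 | 1[1]12_   read 1 → write 2, move →, go to q2
q2 | 12[1]2_   read 1 → write 1, move →, go to q0
q0 | 121[2]_   read 2 → write 1, move ←, go to q1
q1 | 12[1]1_   read 1 → write 2, move →, go to q2
q2 | 122[1]_   read 1 → write 1, move →, go to q0
q0 | 1221[_]   read _ → write 1, move ←, go to q2
q2 | 122[1]1   read 1 → write 1, move →, go to q0
q0 | 1221[1]   read 1 → write 2, move ←, go to q1
q1 | 122[1]2   read 1 → write 2, move →, go to q2
q2 | 1222[2]
The non-blank tape span at halt is 12222.

12222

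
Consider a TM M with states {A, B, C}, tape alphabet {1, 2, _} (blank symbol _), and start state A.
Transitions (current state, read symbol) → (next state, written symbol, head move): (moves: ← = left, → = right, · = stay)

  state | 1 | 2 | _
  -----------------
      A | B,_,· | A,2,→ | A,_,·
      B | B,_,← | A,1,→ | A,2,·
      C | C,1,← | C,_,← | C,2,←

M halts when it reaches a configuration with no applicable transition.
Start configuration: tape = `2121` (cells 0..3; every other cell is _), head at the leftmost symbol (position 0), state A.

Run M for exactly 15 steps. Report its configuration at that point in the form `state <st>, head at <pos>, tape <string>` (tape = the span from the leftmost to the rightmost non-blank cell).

state=A head=0 tape=[2]121_   (A,2)→(A,2,→)
state=A head=1 tape=2[1]21_   (A,1)→(B,_,·)
state=B head=1 tape=2[_]21_   (B,_)→(A,2,·)
state=A head=1 tape=2[2]21_   (A,2)→(A,2,→)
state=A head=2 tape=22[2]1_   (A,2)→(A,2,→)
state=A head=3 tape=222[1]_   (A,1)→(B,_,·)
state=B head=3 tape=222[_]_   (B,_)→(A,2,·)
state=A head=3 tape=222[2]_   (A,2)→(A,2,→)
state=A head=4 tape=2222[_]   (A,_)→(A,_,·)
state=A head=4 tape=2222[_]   (A,_)→(A,_,·)
state=A head=4 tape=2222[_]   (A,_)→(A,_,·)
state=A head=4 tape=2222[_]   (A,_)→(A,_,·)
state=A head=4 tape=2222[_]   (A,_)→(A,_,·)
state=A head=4 tape=2222[_]   (A,_)→(A,_,·)
state=A head=4 tape=2222[_]   (A,_)→(A,_,·)
state=A head=4 tape=2222[_]
After 15 steps: state A, head at 4, tape 2222.

state A, head at 4, tape 2222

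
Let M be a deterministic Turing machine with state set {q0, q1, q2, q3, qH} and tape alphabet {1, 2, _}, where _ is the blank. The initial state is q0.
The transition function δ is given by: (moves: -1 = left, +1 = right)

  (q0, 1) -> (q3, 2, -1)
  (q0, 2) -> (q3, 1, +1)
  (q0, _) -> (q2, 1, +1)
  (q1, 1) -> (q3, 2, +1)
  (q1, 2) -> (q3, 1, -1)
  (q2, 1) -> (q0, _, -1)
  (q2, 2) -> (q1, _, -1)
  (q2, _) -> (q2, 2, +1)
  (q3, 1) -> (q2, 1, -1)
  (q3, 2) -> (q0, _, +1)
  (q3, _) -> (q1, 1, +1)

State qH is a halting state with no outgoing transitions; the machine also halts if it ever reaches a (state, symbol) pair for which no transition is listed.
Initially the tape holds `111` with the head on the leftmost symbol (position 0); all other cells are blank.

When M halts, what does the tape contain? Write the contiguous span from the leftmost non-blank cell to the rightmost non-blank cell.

122121

state=q0 head=0 tape=__[1]11__   (q0,1)→(q3,2,-1)
state=q3 head=-1 tape=_[_]211__   (q3,_)→(q1,1,+1)
state=q1 head=0 tape=_1[2]11__   (q1,2)→(q3,1,-1)
state=q3 head=-1 tape=_[1]111__   (q3,1)→(q2,1,-1)
state=q2 head=-2 tape=[_]1111__   (q2,_)→(q2,2,+1)
state=q2 head=-1 tape=2[1]111__   (q2,1)→(q0,_,-1)
state=q0 head=-2 tape=[2]_111__   (q0,2)→(q3,1,+1)
state=q3 head=-1 tape=1[_]111__   (q3,_)→(q1,1,+1)
state=q1 head=0 tape=11[1]11__   (q1,1)→(q3,2,+1)
state=q3 head=1 tape=112[1]1__   (q3,1)→(q2,1,-1)
state=q2 head=0 tape=11[2]11__   (q2,2)→(q1,_,-1)
state=q1 head=-1 tape=1[1]_11__   (q1,1)→(q3,2,+1)
state=q3 head=0 tape=12[_]11__   (q3,_)→(q1,1,+1)
state=q1 head=1 tape=121[1]1__   (q1,1)→(q3,2,+1)
state=q3 head=2 tape=1212[1]__   (q3,1)→(q2,1,-1)
state=q2 head=1 tape=121[2]1__   (q2,2)→(q1,_,-1)
state=q1 head=0 tape=12[1]_1__   (q1,1)→(q3,2,+1)
state=q3 head=1 tape=122[_]1__   (q3,_)→(q1,1,+1)
state=q1 head=2 tape=1221[1]__   (q1,1)→(q3,2,+1)
state=q3 head=3 tape=12212[_]_   (q3,_)→(q1,1,+1)
state=q1 head=4 tape=122121[_]
The non-blank tape span at halt is 122121.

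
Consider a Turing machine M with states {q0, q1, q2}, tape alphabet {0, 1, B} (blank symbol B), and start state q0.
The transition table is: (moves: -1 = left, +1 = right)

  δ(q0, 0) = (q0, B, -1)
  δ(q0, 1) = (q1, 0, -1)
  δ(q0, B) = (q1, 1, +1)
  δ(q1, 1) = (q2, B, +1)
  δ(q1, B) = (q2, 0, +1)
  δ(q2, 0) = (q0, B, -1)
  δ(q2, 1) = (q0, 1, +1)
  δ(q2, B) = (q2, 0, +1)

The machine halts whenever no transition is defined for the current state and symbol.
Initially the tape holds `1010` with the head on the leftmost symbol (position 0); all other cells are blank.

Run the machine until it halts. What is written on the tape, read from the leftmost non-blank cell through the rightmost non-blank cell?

state=q0 head=0 tape=BBBB[1]010   (q0,1)→(q1,0,-1)
state=q1 head=-1 tape=BBB[B]0010   (q1,B)→(q2,0,+1)
state=q2 head=0 tape=BBB0[0]010   (q2,0)→(q0,B,-1)
state=q0 head=-1 tape=BBB[0]B010   (q0,0)→(q0,B,-1)
state=q0 head=-2 tape=BB[B]BB010   (q0,B)→(q1,1,+1)
state=q1 head=-1 tape=BB1[B]B010   (q1,B)→(q2,0,+1)
state=q2 head=0 tape=BB10[B]010   (q2,B)→(q2,0,+1)
state=q2 head=1 tape=BB100[0]10   (q2,0)→(q0,B,-1)
state=q0 head=0 tape=BB10[0]B10   (q0,0)→(q0,B,-1)
state=q0 head=-1 tape=BB1[0]BB10   (q0,0)→(q0,B,-1)
state=q0 head=-2 tape=BB[1]BBB10   (q0,1)→(q1,0,-1)
state=q1 head=-3 tape=B[B]0BBB10   (q1,B)→(q2,0,+1)
state=q2 head=-2 tape=B0[0]BBB10   (q2,0)→(q0,B,-1)
state=q0 head=-3 tape=B[0]BBBB10   (q0,0)→(q0,B,-1)
state=q0 head=-4 tape=[B]BBBBB10   (q0,B)→(q1,1,+1)
state=q1 head=-3 tape=1[B]BBBB10   (q1,B)→(q2,0,+1)
state=q2 head=-2 tape=10[B]BBB10   (q2,B)→(q2,0,+1)
state=q2 head=-1 tape=100[B]BB10   (q2,B)→(q2,0,+1)
state=q2 head=0 tape=1000[B]B10   (q2,B)→(q2,0,+1)
state=q2 head=1 tape=10000[B]10   (q2,B)→(q2,0,+1)
state=q2 head=2 tape=100000[1]0   (q2,1)→(q0,1,+1)
state=q0 head=3 tape=1000001[0]   (q0,0)→(q0,B,-1)
state=q0 head=2 tape=100000[1]B   (q0,1)→(q1,0,-1)
state=q1 head=1 tape=10000[0]0B
The non-blank tape span at halt is 1000000.

1000000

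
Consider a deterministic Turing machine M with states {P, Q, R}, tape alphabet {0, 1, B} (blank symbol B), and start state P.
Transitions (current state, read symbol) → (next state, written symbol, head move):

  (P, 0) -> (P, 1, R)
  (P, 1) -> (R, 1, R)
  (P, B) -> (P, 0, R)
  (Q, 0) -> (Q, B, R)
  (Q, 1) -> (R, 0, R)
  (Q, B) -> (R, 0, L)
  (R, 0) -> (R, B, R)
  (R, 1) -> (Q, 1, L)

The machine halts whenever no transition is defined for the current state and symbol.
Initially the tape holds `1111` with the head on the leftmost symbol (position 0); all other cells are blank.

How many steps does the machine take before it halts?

12

P | [1]111B   read 1 → write 1, move R, go to R
R | 1[1]11B   read 1 → write 1, move L, go to Q
Q | [1]111B   read 1 → write 0, move R, go to R
R | 0[1]11B   read 1 → write 1, move L, go to Q
Q | [0]111B   read 0 → write B, move R, go to Q
Q | B[1]11B   read 1 → write 0, move R, go to R
R | B0[1]1B   read 1 → write 1, move L, go to Q
Q | B[0]11B   read 0 → write B, move R, go to Q
Q | BB[1]1B   read 1 → write 0, move R, go to R
R | BB0[1]B   read 1 → write 1, move L, go to Q
Q | BB[0]1B   read 0 → write B, move R, go to Q
Q | BBB[1]B   read 1 → write 0, move R, go to R
R | BBB0[B]
M halts after 12 transitions.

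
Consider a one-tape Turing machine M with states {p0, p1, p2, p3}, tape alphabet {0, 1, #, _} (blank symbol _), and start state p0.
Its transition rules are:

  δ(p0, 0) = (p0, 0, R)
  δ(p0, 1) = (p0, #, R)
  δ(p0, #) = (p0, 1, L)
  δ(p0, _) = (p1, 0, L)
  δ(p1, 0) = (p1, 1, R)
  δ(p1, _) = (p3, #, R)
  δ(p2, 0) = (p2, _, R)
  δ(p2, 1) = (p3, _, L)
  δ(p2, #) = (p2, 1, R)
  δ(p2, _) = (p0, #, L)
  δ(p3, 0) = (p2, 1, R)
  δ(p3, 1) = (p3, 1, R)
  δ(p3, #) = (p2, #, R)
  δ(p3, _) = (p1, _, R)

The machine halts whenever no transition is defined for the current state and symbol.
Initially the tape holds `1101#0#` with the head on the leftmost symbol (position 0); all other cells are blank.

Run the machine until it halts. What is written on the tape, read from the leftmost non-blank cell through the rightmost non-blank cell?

##0##0#0

p0 | [1]101#0#_   read 1 → write #, move R, go to p0
p0 | #[1]01#0#_   read 1 → write #, move R, go to p0
p0 | ##[0]1#0#_   read 0 → write 0, move R, go to p0
p0 | ##0[1]#0#_   read 1 → write #, move R, go to p0
p0 | ##0#[#]0#_   read # → write 1, move L, go to p0
p0 | ##0[#]10#_   read # → write 1, move L, go to p0
p0 | ##[0]110#_   read 0 → write 0, move R, go to p0
p0 | ##0[1]10#_   read 1 → write #, move R, go to p0
p0 | ##0#[1]0#_   read 1 → write #, move R, go to p0
p0 | ##0##[0]#_   read 0 → write 0, move R, go to p0
p0 | ##0##0[#]_   read # → write 1, move L, go to p0
p0 | ##0##[0]1_   read 0 → write 0, move R, go to p0
p0 | ##0##0[1]_   read 1 → write #, move R, go to p0
p0 | ##0##0#[_]   read _ → write 0, move L, go to p1
p1 | ##0##0[#]0
The non-blank tape span at halt is ##0##0#0.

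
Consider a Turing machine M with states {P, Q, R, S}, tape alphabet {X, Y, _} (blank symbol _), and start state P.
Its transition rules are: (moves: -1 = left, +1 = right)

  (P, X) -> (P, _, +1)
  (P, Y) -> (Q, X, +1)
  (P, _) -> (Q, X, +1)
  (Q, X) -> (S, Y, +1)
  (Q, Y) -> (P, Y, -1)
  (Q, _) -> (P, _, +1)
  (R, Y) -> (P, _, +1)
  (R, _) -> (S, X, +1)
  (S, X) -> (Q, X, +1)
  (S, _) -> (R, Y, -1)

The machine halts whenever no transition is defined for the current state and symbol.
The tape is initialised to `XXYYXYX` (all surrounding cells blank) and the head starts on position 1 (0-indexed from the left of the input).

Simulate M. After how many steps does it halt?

state=P head=1 tape=X[X]YYXYX   (P,X)→(P,_,+1)
state=P head=2 tape=X_[Y]YXYX   (P,Y)→(Q,X,+1)
state=Q head=3 tape=X_X[Y]XYX   (Q,Y)→(P,Y,-1)
state=P head=2 tape=X_[X]YXYX   (P,X)→(P,_,+1)
state=P head=3 tape=X__[Y]XYX   (P,Y)→(Q,X,+1)
state=Q head=4 tape=X__X[X]YX   (Q,X)→(S,Y,+1)
state=S head=5 tape=X__XY[Y]X
M halts after 6 transitions.

6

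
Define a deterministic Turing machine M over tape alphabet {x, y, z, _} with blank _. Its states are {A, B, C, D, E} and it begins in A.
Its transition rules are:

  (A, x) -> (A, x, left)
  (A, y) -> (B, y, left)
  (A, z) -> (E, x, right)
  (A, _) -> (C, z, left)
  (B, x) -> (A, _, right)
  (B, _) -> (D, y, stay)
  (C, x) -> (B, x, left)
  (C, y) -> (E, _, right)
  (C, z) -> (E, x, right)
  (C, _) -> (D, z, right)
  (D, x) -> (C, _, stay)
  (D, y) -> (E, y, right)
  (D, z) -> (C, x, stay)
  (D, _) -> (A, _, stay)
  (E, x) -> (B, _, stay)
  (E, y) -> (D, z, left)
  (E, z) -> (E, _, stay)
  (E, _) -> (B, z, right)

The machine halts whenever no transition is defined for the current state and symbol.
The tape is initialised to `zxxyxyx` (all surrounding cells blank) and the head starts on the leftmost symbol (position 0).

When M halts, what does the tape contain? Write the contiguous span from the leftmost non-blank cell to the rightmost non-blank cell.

xyyzyzzx

A | [z]xxyxyx_   read z → write x, move right, go to E
E | x[x]xyxyx_   read x → write _, move stay, go to B
B | x[_]xyxyx_   read _ → write y, move stay, go to D
D | x[y]xyxyx_   read y → write y, move right, go to E
E | xy[x]yxyx_   read x → write _, move stay, go to B
B | xy[_]yxyx_   read _ → write y, move stay, go to D
D | xy[y]yxyx_   read y → write y, move right, go to E
E | xyy[y]xyx_   read y → write z, move left, go to D
D | xy[y]zxyx_   read y → write y, move right, go to E
E | xyy[z]xyx_   read z → write _, move stay, go to E
E | xyy[_]xyx_   read _ → write z, move right, go to B
B | xyyz[x]yx_   read x → write _, move right, go to A
A | xyyz_[y]x_   read y → write y, move left, go to B
B | xyyz[_]yx_   read _ → write y, move stay, go to D
D | xyyz[y]yx_   read y → write y, move right, go to E
E | xyyzy[y]x_   read y → write z, move left, go to D
D | xyyz[y]zx_   read y → write y, move right, go to E
E | xyyzy[z]x_   read z → write _, move stay, go to E
E | xyyzy[_]x_   read _ → write z, move right, go to B
B | xyyzyz[x]_   read x → write _, move right, go to A
A | xyyzyz_[_]   read _ → write z, move left, go to C
C | xyyzyz[_]z   read _ → write z, move right, go to D
D | xyyzyzz[z]   read z → write x, move stay, go to C
C | xyyzyzz[x]   read x → write x, move left, go to B
B | xyyzyz[z]x
The non-blank tape span at halt is xyyzyzzx.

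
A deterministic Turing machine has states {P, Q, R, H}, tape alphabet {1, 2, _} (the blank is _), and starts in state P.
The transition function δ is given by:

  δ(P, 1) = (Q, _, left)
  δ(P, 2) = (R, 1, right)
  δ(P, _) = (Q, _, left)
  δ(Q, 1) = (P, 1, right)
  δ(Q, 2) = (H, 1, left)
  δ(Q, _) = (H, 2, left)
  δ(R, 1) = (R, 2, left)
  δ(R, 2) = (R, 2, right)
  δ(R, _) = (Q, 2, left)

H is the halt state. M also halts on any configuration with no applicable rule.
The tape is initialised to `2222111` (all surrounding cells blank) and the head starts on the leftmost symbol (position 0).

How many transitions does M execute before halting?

15

P | [2]222111_   read 2 → write 1, move right, go to R
R | 1[2]22111_   read 2 → write 2, move right, go to R
R | 12[2]2111_   read 2 → write 2, move right, go to R
R | 122[2]111_   read 2 → write 2, move right, go to R
R | 1222[1]11_   read 1 → write 2, move left, go to R
R | 122[2]211_   read 2 → write 2, move right, go to R
R | 1222[2]11_   read 2 → write 2, move right, go to R
R | 12222[1]1_   read 1 → write 2, move left, go to R
R | 1222[2]21_   read 2 → write 2, move right, go to R
R | 12222[2]1_   read 2 → write 2, move right, go to R
R | 122222[1]_   read 1 → write 2, move left, go to R
R | 12222[2]2_   read 2 → write 2, move right, go to R
R | 122222[2]_   read 2 → write 2, move right, go to R
R | 1222222[_]   read _ → write 2, move left, go to Q
Q | 122222[2]2   read 2 → write 1, move left, go to H
H | 12222[2]12
M halts after 15 transitions.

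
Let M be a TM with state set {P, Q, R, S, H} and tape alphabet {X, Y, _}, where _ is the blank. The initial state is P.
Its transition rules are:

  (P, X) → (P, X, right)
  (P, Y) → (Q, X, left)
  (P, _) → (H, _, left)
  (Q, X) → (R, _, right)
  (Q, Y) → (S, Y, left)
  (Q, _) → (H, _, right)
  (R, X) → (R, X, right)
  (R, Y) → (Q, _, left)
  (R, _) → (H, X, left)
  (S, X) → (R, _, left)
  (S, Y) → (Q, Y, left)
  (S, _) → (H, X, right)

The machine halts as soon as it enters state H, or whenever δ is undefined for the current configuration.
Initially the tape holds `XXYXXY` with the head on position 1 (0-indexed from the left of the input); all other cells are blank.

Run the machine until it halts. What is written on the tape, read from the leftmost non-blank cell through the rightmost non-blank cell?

P | X[X]YXXY   read X → write X, move right, go to P
P | XX[Y]XXY   read Y → write X, move left, go to Q
Q | X[X]XXXY   read X → write _, move right, go to R
R | X_[X]XXY   read X → write X, move right, go to R
R | X_X[X]XY   read X → write X, move right, go to R
R | X_XX[X]Y   read X → write X, move right, go to R
R | X_XXX[Y]   read Y → write _, move left, go to Q
Q | X_XX[X]_   read X → write _, move right, go to R
R | X_XX_[_]   read _ → write X, move left, go to H
H | X_XX[_]X
The non-blank tape span at halt is X_XX_X.

X_XX_X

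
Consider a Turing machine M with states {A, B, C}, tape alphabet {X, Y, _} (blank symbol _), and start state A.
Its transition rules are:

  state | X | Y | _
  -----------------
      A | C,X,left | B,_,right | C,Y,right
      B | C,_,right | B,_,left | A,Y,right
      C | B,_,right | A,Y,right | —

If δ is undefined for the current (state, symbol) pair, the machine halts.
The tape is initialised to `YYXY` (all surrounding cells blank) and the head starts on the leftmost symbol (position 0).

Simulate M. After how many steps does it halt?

state=A head=0 tape=[Y]YXY_   (A,Y)→(B,_,right)
state=B head=1 tape=_[Y]XY_   (B,Y)→(B,_,left)
state=B head=0 tape=[_]_XY_   (B,_)→(A,Y,right)
state=A head=1 tape=Y[_]XY_   (A,_)→(C,Y,right)
state=C head=2 tape=YY[X]Y_   (C,X)→(B,_,right)
state=B head=3 tape=YY_[Y]_   (B,Y)→(B,_,left)
state=B head=2 tape=YY[_]__   (B,_)→(A,Y,right)
state=A head=3 tape=YYY[_]_   (A,_)→(C,Y,right)
state=C head=4 tape=YYYY[_]
M halts after 8 transitions.

8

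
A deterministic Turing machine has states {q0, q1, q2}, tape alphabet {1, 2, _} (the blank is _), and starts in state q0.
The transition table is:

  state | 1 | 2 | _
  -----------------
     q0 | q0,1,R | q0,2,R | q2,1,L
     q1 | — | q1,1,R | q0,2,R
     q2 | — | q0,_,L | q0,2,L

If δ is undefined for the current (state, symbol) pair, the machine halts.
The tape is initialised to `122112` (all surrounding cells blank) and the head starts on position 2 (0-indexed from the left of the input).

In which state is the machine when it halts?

state=q0 head=2 tape=12[2]112_   (q0,2)→(q0,2,R)
state=q0 head=3 tape=122[1]12_   (q0,1)→(q0,1,R)
state=q0 head=4 tape=1221[1]2_   (q0,1)→(q0,1,R)
state=q0 head=5 tape=12211[2]_   (q0,2)→(q0,2,R)
state=q0 head=6 tape=122112[_]   (q0,_)→(q2,1,L)
state=q2 head=5 tape=12211[2]1   (q2,2)→(q0,_,L)
state=q0 head=4 tape=1221[1]_1   (q0,1)→(q0,1,R)
state=q0 head=5 tape=12211[_]1   (q0,_)→(q2,1,L)
state=q2 head=4 tape=1221[1]11
No transition is defined for (q2, 1); M halts in state q2.

q2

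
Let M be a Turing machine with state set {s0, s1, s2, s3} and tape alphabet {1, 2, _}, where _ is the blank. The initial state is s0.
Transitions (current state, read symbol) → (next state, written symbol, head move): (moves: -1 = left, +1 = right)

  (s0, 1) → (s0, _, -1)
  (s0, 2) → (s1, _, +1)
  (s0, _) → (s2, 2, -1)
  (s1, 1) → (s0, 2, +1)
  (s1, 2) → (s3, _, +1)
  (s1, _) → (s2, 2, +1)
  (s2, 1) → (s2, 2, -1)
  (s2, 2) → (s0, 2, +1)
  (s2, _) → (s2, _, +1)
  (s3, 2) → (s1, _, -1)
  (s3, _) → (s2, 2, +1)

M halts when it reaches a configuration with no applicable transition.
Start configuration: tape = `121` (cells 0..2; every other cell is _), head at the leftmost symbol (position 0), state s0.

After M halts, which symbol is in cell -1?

2

state=s0 head=0 tape=__[1]21   (s0,1)→(s0,_,-1)
state=s0 head=-1 tape=_[_]_21   (s0,_)→(s2,2,-1)
state=s2 head=-2 tape=[_]2_21   (s2,_)→(s2,_,+1)
state=s2 head=-1 tape=_[2]_21   (s2,2)→(s0,2,+1)
state=s0 head=0 tape=_2[_]21   (s0,_)→(s2,2,-1)
state=s2 head=-1 tape=_[2]221   (s2,2)→(s0,2,+1)
state=s0 head=0 tape=_2[2]21   (s0,2)→(s1,_,+1)
state=s1 head=1 tape=_2_[2]1   (s1,2)→(s3,_,+1)
state=s3 head=2 tape=_2__[1]
Cell -1 holds 2 when M halts.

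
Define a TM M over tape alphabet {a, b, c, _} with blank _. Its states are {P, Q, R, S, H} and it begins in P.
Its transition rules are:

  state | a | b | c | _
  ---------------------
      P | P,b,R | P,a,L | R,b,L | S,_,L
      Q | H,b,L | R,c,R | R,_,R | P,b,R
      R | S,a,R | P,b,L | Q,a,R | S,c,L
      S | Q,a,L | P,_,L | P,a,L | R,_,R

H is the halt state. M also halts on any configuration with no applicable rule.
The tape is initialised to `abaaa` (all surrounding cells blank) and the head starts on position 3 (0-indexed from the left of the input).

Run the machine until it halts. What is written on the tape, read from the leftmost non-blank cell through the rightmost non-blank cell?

state=P head=3 tape=__aba[a]a_   (P,a)→(P,b,R)
state=P head=4 tape=__abab[a]_   (P,a)→(P,b,R)
state=P head=5 tape=__ababb[_]   (P,_)→(S,_,L)
state=S head=4 tape=__abab[b]_   (S,b)→(P,_,L)
state=P head=3 tape=__aba[b]__   (P,b)→(P,a,L)
state=P head=2 tape=__ab[a]a__   (P,a)→(P,b,R)
state=P head=3 tape=__abb[a]__   (P,a)→(P,b,R)
state=P head=4 tape=__abbb[_]_   (P,_)→(S,_,L)
state=S head=3 tape=__abb[b]__   (S,b)→(P,_,L)
state=P head=2 tape=__ab[b]___   (P,b)→(P,a,L)
state=P head=1 tape=__a[b]a___   (P,b)→(P,a,L)
state=P head=0 tape=__[a]aa___   (P,a)→(P,b,R)
state=P head=1 tape=__b[a]a___   (P,a)→(P,b,R)
state=P head=2 tape=__bb[a]___   (P,a)→(P,b,R)
state=P head=3 tape=__bbb[_]__   (P,_)→(S,_,L)
state=S head=2 tape=__bb[b]___   (S,b)→(P,_,L)
state=P head=1 tape=__b[b]____   (P,b)→(P,a,L)
state=P head=0 tape=__[b]a____   (P,b)→(P,a,L)
state=P head=-1 tape=_[_]aa____   (P,_)→(S,_,L)
state=S head=-2 tape=[_]_aa____   (S,_)→(R,_,R)
state=R head=-1 tape=_[_]aa____   (R,_)→(S,c,L)
state=S head=-2 tape=[_]caa____   (S,_)→(R,_,R)
state=R head=-1 tape=_[c]aa____   (R,c)→(Q,a,R)
state=Q head=0 tape=_a[a]a____   (Q,a)→(H,b,L)
state=H head=-1 tape=_[a]ba____
The non-blank tape span at halt is aba.

aba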